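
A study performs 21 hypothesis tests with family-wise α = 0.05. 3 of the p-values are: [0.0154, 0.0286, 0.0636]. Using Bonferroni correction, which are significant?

Bonferroni α = 0.05/21 = 0.00238. None of the given p-values are significant.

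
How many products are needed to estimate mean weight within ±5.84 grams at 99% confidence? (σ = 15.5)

n = (z*σ/E)² = (2.576×15.5/5.84)² = 46.7 → n = 47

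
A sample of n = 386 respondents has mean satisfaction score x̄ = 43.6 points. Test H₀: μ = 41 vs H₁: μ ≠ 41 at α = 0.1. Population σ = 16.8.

z = (x̄ - μ₀)/(σ/√n) = (43.6 - 41)/(16.8/√386) = 3.041. Critical value: ±1.645. Since |3.041| > 1.645, Reject H₀.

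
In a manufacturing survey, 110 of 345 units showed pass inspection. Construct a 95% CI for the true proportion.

p̂ = 0.319. CI = p̂ ± z*√(p̂(1-p̂)/n) = (0.27, 0.368)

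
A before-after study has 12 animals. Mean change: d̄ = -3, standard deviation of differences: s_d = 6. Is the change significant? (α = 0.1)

t = d̄/(s_d/√n) = -3/(6/√12) = -1.732. df = 11, critical t = ±1.796. Fail to reject H₀.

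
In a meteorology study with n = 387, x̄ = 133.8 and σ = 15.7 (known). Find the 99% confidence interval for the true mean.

CI = x̄ ± z*(σ/√n) = 133.8 ± 2.576(15.7/√387) = 133.8 ± 2.06 = (131.74, 135.86)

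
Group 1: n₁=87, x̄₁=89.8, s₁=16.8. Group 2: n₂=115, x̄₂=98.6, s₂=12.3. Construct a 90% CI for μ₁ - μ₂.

Difference = -8.8. SE = √(16.8²/87 + 12.3²/115) = 2.135. CI = (-12.31, -5.29)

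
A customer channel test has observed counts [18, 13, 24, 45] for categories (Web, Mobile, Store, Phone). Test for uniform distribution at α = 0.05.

Expected = 25 each. χ² = Σ(O-E)²/E = 23.76. df = 3, critical value = 7.815. Reject H₀.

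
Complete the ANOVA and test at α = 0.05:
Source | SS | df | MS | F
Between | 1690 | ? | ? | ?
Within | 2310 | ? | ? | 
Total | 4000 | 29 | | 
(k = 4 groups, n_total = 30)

df_between = 3, df_within = 26. MS_between = 563.33, MS_within = 88.85. F = 6.341, F_crit ≈ 2.975. Reject H₀.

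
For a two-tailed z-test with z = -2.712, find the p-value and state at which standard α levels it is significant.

p = 2·P(Z > |-2.712|) = 2·(1 - Φ(2.712)) ≈ 0.0067. Significant at α = 0.1; Significant at α = 0.05; Significant at α = 0.01.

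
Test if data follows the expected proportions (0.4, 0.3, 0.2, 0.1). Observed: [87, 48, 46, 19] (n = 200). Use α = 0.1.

Expected: [80.0, 60.0, 40.0, 20.0]. χ² = 3.962. df = 3, critical = 6.251. Fail to reject H₀.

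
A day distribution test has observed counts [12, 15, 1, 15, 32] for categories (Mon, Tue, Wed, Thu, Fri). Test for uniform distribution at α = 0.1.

Expected = 15 each. χ² = Σ(O-E)²/E = 32.933. df = 4, critical value = 7.779. Reject H₀.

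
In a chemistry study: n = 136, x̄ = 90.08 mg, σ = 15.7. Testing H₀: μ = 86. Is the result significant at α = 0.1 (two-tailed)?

z = (90.08 - 86)/(15.7/√136) = 3.031. Since |z| > 1.645, significant at α = 0.1.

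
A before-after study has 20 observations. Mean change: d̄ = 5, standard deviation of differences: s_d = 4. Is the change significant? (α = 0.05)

t = d̄/(s_d/√n) = 5/(4/√20) = 5.59. df = 19, critical t = ±2.093. Reject H₀.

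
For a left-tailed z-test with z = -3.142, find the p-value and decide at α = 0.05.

p = P(Z < -3.142) = Φ(-3.142) ≈ 0.0008. Since p < 0.05, reject H₀ (significant) at α = 0.05.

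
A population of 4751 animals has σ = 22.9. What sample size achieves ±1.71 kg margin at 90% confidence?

Without FPC: n₀ = (1.645×22.9/1.71)² = 485.3. With FPC: n = n₀N/(n₀+N-1) = 440.4 → n = 441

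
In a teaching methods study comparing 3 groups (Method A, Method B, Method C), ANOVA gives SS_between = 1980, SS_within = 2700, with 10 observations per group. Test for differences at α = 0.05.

df_between = 2, df_within = 27. F = MS_between/MS_within = 990.0/100.0 = 9.9. F_crit ≈ 3.354. Reject H₀. At least one mean differs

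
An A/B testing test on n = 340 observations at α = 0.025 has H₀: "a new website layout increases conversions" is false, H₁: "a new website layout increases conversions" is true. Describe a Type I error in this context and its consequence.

Type I error: rejecting H₀ when it is true — concluding that a new website layout increases conversions when in fact it is not. Consequence: rolling out a layout that doesn't actually help — wasted engineering effort.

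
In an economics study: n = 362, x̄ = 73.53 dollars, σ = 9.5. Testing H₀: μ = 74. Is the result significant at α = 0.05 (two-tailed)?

z = (73.53 - 74)/(9.5/√362) = -0.941. Since |z| ≤ 1.96, not significant at α = 0.05.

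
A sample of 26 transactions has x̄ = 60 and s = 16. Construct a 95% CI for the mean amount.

CI = x̄ ± t*(s/√n) = 60 ± 2.06(16/√26) = (53.54, 66.46)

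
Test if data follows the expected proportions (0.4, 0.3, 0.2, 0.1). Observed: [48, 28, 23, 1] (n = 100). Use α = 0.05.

Expected: [40.0, 30.0, 20.0, 10.0]. χ² = 10.283. df = 3, critical = 7.815. Reject H₀.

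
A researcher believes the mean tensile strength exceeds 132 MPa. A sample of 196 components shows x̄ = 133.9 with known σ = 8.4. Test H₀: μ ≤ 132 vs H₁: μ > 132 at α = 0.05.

z = 3.167. Critical value: 1.645. Reject H₀.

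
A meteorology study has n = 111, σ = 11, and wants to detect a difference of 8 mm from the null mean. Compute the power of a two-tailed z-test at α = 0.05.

SE = σ/√n = 11/√111 = 1.044. Non-centrality λ = d/SE = 8/1.044 = 7.662. Power ≈ Φ(λ - z_{α/2}) = Φ(7.662 - 1.96) = Φ(5.702) = 1.0.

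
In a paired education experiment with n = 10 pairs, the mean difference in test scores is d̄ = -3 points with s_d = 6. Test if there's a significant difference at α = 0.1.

t = d̄/(s_d/√n) = -3/(6/√10) = -1.581. df = 9, critical t = ±1.833. Fail to reject H₀.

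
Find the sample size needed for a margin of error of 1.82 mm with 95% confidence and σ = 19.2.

n = (z*σ/E)² = (1.96×19.2/1.82)² = 427.5 → n = 428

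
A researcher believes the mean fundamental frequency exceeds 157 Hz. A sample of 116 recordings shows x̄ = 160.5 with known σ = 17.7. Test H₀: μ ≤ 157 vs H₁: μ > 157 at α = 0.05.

z = 2.13. Critical value: 1.645. Reject H₀.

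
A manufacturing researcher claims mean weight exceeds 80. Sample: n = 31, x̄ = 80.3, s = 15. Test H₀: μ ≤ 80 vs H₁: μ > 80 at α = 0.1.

t = (80.3 - 80)/(15/√31) = 0.111, df = 30. Critical t = 1.31. Fail to reject H₀.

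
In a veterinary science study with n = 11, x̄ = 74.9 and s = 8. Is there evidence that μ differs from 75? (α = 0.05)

t = (x̄ - μ₀)/(s/√n) = (74.9 - 75)/(8/√11) = -0.041. df = 10, critical t = ±2.228. Fail to reject H₀.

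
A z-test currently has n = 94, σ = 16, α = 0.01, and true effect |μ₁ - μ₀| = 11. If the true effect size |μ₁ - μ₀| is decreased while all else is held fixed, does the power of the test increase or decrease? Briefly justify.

Power decreases: a smaller true effect decreases the non-centrality λ = |μ₁ - μ₀|/(σ/√n).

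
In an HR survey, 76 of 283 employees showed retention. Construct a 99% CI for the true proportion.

p̂ = 0.269. CI = p̂ ± z*√(p̂(1-p̂)/n) = (0.201, 0.336)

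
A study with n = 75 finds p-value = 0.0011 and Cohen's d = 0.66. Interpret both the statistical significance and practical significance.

Statistically significant (p = 0.0011 < 0.05). Cohen's d = 0.66 indicates a medium effect size. Both statistical and practical significance should be considered.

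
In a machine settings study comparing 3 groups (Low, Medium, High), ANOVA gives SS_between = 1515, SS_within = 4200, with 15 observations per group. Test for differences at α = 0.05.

df_between = 2, df_within = 42. F = MS_between/MS_within = 757.5/100.0 = 7.575. F_crit ≈ 3.22. Reject H₀. At least one mean differs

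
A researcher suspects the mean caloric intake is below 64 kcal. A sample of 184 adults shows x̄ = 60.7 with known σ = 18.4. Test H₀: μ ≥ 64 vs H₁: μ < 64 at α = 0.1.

z = -2.433. Critical value: -1.28. Reject H₀.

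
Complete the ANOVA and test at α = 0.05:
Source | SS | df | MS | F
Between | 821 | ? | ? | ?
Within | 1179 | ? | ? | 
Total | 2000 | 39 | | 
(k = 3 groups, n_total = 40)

df_between = 2, df_within = 37. MS_between = 410.5, MS_within = 31.86. F = 12.883, F_crit ≈ 3.252. Reject H₀.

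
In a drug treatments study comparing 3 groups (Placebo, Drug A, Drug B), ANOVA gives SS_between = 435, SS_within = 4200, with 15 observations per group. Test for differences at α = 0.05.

df_between = 2, df_within = 42. F = MS_between/MS_within = 217.5/100.0 = 2.175. F_crit ≈ 3.22. Fail to reject H₀.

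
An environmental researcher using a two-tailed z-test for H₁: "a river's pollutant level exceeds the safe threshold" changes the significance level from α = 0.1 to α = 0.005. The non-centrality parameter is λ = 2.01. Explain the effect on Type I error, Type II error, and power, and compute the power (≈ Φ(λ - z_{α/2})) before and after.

Decreasing α from 0.1 to 0.005:
• Type I error rate decreases (α is the Type I rate by definition).
• Critical value moves from z_{α/2} = 1.645 to 2.807, so power = Φ(λ - z_{α/2}) goes from Φ(2.01 - 1.645) = 0.642 to Φ(2.01 - 2.807) = 0.213.
• Type II error rate β = 1 - power therefore increases (0.358 → 0.787).
Appropriate when false positives are costly — here, shutting down a compliant factory unnecessarily.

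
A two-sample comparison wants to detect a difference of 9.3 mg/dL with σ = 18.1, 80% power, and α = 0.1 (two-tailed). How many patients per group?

n per group = 2(z_α/2 + z_β)²σ²/d² = 2×(1.645 + 0.84)²×18.1²/9.3² = 46.8 → n = 47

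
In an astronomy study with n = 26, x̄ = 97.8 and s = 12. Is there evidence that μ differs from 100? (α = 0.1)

t = (x̄ - μ₀)/(s/√n) = (97.8 - 100)/(12/√26) = -0.935. df = 25, critical t = ±1.708. Fail to reject H₀.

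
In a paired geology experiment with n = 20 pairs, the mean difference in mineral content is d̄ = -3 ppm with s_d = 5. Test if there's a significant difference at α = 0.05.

t = d̄/(s_d/√n) = -3/(5/√20) = -2.683. df = 19, critical t = ±2.093. Reject H₀.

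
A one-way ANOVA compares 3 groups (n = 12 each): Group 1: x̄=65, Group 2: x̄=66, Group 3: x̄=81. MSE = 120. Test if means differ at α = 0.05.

Grand mean = 70.67. SS_between = 1928.0, MS_between = 964.0. F = 8.033, F_crit ≈ 3.285. Reject H₀.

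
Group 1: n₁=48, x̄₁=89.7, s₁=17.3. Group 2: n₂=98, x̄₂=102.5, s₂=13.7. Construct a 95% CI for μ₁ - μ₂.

Difference = -12.8. SE = √(17.3²/48 + 13.7²/98) = 2.855. CI = (-18.4, -7.2)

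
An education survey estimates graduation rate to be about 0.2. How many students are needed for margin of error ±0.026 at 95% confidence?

n = z²p(1-p)/E² = 1.96²×0.2×0.8/0.026² = 909.3 → n = 910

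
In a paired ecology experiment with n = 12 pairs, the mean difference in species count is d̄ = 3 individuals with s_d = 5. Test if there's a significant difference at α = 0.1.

t = d̄/(s_d/√n) = 3/(5/√12) = 2.078. df = 11, critical t = ±1.796. Reject H₀.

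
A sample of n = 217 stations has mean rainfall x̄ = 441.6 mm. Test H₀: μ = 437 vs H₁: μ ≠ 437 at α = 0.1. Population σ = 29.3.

z = (x̄ - μ₀)/(σ/√n) = (441.6 - 437)/(29.3/√217) = 2.313. Critical value: ±1.645. Since |2.313| > 1.645, Reject H₀.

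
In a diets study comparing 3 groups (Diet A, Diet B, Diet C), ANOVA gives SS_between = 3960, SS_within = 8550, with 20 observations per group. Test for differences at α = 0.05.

df_between = 2, df_within = 57. F = MS_between/MS_within = 1980.0/150.0 = 13.2. F_crit ≈ 3.159. Reject H₀. At least one mean differs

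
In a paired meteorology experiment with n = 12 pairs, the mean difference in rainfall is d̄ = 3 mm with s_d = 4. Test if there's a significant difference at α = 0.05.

t = d̄/(s_d/√n) = 3/(4/√12) = 2.598. df = 11, critical t = ±2.201. Reject H₀.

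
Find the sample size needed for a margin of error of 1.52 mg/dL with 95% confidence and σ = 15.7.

n = (z*σ/E)² = (1.96×15.7/1.52)² = 409.8 → n = 410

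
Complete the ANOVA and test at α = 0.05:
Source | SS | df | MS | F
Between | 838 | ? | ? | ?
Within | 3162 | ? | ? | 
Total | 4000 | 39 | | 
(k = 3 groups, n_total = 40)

df_between = 2, df_within = 37. MS_between = 419.0, MS_within = 85.46. F = 4.903, F_crit ≈ 3.252. Reject H₀.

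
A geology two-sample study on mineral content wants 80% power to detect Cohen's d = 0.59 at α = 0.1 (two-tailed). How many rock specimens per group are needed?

z_{α/2} = 1.645, z_β = Φ⁻¹(0.8) = 0.842. For medium effect (d = 0.59): n per group = 2(z_{α/2} + z_β)²/d² = 2(1.645 + 0.842)²/0.59² = 35.5 → 36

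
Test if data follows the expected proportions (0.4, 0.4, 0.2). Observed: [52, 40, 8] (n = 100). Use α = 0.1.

Expected: [40.0, 40.0, 20.0]. χ² = 10.8. df = 2, critical = 4.605. Reject H₀.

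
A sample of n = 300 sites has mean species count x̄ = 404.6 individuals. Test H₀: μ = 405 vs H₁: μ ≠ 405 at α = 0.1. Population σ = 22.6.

z = (x̄ - μ₀)/(σ/√n) = (404.6 - 405)/(22.6/√300) = -0.307. Critical value: ±1.645. Since |-0.307| ≤ 1.645, Fail to reject H₀.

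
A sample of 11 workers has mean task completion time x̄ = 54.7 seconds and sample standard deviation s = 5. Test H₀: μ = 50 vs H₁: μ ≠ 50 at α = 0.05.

t = (x̄ - μ₀)/(s/√n) = (54.7 - 50)/(5/√11) = 3.118. df = 10, critical t = ±2.228. Reject H₀.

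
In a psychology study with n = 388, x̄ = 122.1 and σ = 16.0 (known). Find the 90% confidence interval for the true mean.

CI = x̄ ± z*(σ/√n) = 122.1 ± 1.645(16.0/√388) = 122.1 ± 1.34 = (120.76, 123.44)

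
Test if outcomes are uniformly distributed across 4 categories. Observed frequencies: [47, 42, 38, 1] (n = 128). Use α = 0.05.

Expected = 32 each. χ² = Σ(O-E)²/E = 41.312. df = 3, critical value = 7.815. Reject H₀.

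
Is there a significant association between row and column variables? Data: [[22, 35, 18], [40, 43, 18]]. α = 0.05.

χ² = 2.255. df = 2, critical = 5.991. Fail to reject H₀. No evidence of dependence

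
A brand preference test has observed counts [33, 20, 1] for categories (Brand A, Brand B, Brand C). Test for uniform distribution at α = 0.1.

Expected = 18 each. χ² = Σ(O-E)²/E = 28.778. df = 2, critical value = 4.605. Reject H₀.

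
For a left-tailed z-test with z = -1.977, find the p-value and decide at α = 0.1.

p = P(Z < -1.977) = Φ(-1.977) ≈ 0.024. Since p < 0.1, reject H₀ (significant) at α = 0.1.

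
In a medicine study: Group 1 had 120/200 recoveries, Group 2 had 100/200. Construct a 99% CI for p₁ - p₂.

p̂₁ = 0.6, p̂₂ = 0.5. Difference = 0.1. CI = (-0.028, 0.228)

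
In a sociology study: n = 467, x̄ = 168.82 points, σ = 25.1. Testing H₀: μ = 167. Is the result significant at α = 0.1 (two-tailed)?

z = (168.82 - 167)/(25.1/√467) = 1.567. Since |z| ≤ 1.645, not significant at α = 0.1.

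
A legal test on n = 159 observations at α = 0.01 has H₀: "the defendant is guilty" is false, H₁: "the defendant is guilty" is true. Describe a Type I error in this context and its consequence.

Type I error: rejecting H₀ when it is true — concluding that the defendant is guilty when in fact it is not. Consequence: convicting an innocent person.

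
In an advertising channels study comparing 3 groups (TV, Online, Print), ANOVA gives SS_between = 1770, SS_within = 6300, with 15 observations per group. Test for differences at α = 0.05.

df_between = 2, df_within = 42. F = MS_between/MS_within = 885.0/150.0 = 5.9. F_crit ≈ 3.22. Reject H₀. At least one mean differs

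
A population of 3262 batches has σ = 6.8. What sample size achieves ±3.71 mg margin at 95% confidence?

Without FPC: n₀ = (1.96×6.8/3.71)² = 12.906. With FPC: n = n₀N/(n₀+N-1) = 12.9 → n = 13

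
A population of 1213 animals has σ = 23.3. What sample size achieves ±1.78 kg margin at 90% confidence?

Without FPC: n₀ = (1.645×23.3/1.78)² = 463.664. With FPC: n = n₀N/(n₀+N-1) = 335.6 → n = 336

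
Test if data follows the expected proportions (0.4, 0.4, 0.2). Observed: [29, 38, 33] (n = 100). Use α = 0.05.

Expected: [40.0, 40.0, 20.0]. χ² = 11.575. df = 2, critical = 5.991. Reject H₀.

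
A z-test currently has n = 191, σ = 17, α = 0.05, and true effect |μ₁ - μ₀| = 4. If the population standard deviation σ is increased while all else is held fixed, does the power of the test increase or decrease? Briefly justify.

Power decreases: a larger σ inflates the standard error σ/√n, pulling the sampling distribution under H₁ back toward the critical value.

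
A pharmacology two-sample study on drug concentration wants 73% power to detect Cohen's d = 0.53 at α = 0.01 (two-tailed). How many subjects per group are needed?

z_{α/2} = 2.576, z_β = Φ⁻¹(0.73) = 0.613. For medium effect (d = 0.53): n per group = 2(z_{α/2} + z_β)²/d² = 2(2.576 + 0.613)²/0.53² = 72.4 → 73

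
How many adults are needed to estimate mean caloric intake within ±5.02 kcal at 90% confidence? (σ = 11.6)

n = (z*σ/E)² = (1.645×11.6/5.02)² = 14.4 → n = 15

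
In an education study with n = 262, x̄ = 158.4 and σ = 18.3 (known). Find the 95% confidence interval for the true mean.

CI = x̄ ± z*(σ/√n) = 158.4 ± 1.96(18.3/√262) = 158.4 ± 2.22 = (156.18, 160.62)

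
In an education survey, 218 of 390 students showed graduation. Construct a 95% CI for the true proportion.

p̂ = 0.559. CI = p̂ ± z*√(p̂(1-p̂)/n) = (0.51, 0.608)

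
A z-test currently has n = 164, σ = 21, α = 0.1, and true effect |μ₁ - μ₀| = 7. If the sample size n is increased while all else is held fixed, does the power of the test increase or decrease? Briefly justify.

Power increases: a larger n shrinks the standard error σ/√n, moving the sampling distribution under H₁ further from the critical value.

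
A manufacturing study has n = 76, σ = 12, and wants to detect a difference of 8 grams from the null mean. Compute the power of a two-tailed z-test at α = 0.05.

SE = σ/√n = 12/√76 = 1.376. Non-centrality λ = d/SE = 8/1.376 = 5.812. Power ≈ Φ(λ - z_{α/2}) = Φ(5.812 - 1.96) = Φ(3.852) = 1.0.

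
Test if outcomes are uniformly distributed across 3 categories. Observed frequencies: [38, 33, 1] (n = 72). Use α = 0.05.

Expected = 24 each. χ² = Σ(O-E)²/E = 33.583. df = 2, critical value = 5.991. Reject H₀.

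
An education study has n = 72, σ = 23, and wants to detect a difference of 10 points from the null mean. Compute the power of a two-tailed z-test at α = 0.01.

SE = σ/√n = 23/√72 = 2.711. Non-centrality λ = d/SE = 10/2.711 = 3.689. Power ≈ Φ(λ - z_{α/2}) = Φ(3.689 - 2.576) = Φ(1.113) = 0.867.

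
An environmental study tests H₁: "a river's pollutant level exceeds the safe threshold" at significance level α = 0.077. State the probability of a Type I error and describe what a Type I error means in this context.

P(Type I error) = α = 0.077. A Type I error is rejecting H₀ when H₀ is actually true (false positive) — here, concluding that a river's pollutant level exceeds the safe threshold when in fact this is not the case. Consequence: shutting down a compliant factory unnecessarily.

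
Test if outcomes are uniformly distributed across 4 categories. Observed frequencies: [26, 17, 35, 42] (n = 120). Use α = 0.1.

Expected = 30 each. χ² = Σ(O-E)²/E = 11.8. df = 3, critical value = 6.251. Reject H₀.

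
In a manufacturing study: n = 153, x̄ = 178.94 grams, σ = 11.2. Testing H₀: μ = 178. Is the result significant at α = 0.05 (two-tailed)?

z = (178.94 - 178)/(11.2/√153) = 1.038. Since |z| ≤ 1.96, not significant at α = 0.05.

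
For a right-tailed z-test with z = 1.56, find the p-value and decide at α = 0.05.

p = P(Z > 1.56) = 1 - Φ(1.56) ≈ 0.0594. Since p ≥ 0.05, fail to reject H₀ (not significant) at α = 0.05.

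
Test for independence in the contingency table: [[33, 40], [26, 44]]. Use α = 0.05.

χ² = 0.958. df = 1, critical = 3.841. Fail to reject H₀. No evidence of dependence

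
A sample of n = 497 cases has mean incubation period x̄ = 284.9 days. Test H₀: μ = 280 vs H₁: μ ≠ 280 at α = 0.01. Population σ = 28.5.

z = (x̄ - μ₀)/(σ/√n) = (284.9 - 280)/(28.5/√497) = 3.833. Critical value: ±2.576. Since |3.833| > 2.576, Reject H₀.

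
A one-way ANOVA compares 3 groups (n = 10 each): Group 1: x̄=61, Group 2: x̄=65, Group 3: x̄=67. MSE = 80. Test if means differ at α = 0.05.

Grand mean = 64.33. SS_between = 186.67, MS_between = 93.33. F = 1.167, F_crit ≈ 3.354. Fail to reject H₀.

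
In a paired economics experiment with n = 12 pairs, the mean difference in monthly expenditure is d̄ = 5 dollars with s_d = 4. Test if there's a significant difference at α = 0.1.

t = d̄/(s_d/√n) = 5/(4/√12) = 4.33. df = 11, critical t = ±1.796. Reject H₀.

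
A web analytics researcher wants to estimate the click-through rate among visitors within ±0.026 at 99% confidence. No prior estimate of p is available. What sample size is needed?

Conservative approach: use p = 0.5 (maximizes p(1-p) = 0.25). n = z²(0.25)/E² = 2.576²×0.25/0.026² = 2454.1 → n = 2455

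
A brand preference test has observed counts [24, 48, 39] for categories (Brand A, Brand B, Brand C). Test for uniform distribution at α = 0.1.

Expected = 37 each. χ² = Σ(O-E)²/E = 7.946. df = 2, critical value = 4.605. Reject H₀.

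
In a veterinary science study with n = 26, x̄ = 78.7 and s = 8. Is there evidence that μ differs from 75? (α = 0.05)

t = (x̄ - μ₀)/(s/√n) = (78.7 - 75)/(8/√26) = 2.358. df = 25, critical t = ±2.06. Reject H₀.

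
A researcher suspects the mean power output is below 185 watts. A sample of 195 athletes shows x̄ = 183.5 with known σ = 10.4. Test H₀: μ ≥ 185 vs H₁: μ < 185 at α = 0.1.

z = -2.014. Critical value: -1.28. Reject H₀.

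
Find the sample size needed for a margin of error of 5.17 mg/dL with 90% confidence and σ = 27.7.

n = (z*σ/E)² = (1.645×27.7/5.17)² = 77.7 → n = 78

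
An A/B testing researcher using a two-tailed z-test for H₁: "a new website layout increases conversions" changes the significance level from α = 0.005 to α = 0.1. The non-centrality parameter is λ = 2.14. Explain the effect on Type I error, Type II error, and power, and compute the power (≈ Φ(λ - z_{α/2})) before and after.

Increasing α from 0.005 to 0.1:
• Type I error rate increases (α is the Type I rate by definition).
• Critical value moves from z_{α/2} = 2.807 to 1.645, so power = Φ(λ - z_{α/2}) goes from Φ(2.14 - 2.807) = 0.252 to Φ(2.14 - 1.645) = 0.69.
• Type II error rate β = 1 - power therefore decreases (0.748 → 0.31).
Appropriate when false negatives are costly — here, discarding a layout that would have improved conversions — lost revenue.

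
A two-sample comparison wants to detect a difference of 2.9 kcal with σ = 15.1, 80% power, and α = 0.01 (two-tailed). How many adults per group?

n per group = 2(z_α/2 + z_β)²σ²/d² = 2×(2.576 + 0.84)²×15.1²/2.9² = 632.7 → n = 633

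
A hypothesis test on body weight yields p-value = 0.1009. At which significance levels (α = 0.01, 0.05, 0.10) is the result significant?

p = 0.1009. Not significant at any of the given levels.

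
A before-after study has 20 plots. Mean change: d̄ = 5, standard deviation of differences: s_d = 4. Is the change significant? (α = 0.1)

t = d̄/(s_d/√n) = 5/(4/√20) = 5.59. df = 19, critical t = ±1.729. Reject H₀.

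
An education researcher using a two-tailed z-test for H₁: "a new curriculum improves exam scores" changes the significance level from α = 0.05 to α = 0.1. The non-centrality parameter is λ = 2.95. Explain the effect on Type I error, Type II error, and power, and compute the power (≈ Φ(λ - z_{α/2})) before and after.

Increasing α from 0.05 to 0.1:
• Type I error rate increases (α is the Type I rate by definition).
• Critical value moves from z_{α/2} = 1.96 to 1.645, so power = Φ(λ - z_{α/2}) goes from Φ(2.95 - 1.96) = 0.839 to Φ(2.95 - 1.645) = 0.904.
• Type II error rate β = 1 - power therefore decreases (0.161 → 0.096).
Appropriate when false negatives are costly — here, keeping the old curriculum when the new one would have helped students.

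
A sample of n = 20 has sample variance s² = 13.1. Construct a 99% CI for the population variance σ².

df = 19. χ²_{0.005} = 38.582, χ²_{0.995} = 6.844. CI for σ² = ((n-1)s²/χ²_{α/2}, (n-1)s²/χ²_{1-α/2}) = (19·13.1/38.582, 19·13.1/6.844) = (6.45, 36.37)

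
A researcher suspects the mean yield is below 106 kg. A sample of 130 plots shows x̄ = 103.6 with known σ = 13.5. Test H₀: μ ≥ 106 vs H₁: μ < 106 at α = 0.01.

z = -2.027. Critical value: -2.33. Fail to reject H₀.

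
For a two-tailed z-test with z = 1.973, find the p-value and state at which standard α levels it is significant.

p = 2·P(Z > |1.973|) = 2·(1 - Φ(1.973)) ≈ 0.0485. Significant at α = 0.1; Significant at α = 0.05.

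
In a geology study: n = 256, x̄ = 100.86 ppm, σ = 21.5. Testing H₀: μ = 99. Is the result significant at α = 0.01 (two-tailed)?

z = (100.86 - 99)/(21.5/√256) = 1.384. Since |z| ≤ 2.576, not significant at α = 0.01.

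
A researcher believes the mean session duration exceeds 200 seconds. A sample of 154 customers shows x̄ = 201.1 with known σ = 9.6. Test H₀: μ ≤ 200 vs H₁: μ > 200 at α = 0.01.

z = 1.422. Critical value: 2.33. Fail to reject H₀.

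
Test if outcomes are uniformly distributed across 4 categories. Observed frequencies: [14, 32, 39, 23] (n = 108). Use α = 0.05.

Expected = 27 each. χ² = Σ(O-E)²/E = 13.111. df = 3, critical value = 7.815. Reject H₀.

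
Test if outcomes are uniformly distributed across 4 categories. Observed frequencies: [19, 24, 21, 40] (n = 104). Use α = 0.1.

Expected = 26 each. χ² = Σ(O-E)²/E = 10.538. df = 3, critical value = 6.251. Reject H₀.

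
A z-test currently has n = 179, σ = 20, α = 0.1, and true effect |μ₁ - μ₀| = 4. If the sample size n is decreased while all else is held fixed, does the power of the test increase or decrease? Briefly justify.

Power decreases: a smaller n inflates the standard error σ/√n, pulling the sampling distribution under H₁ back toward the critical value.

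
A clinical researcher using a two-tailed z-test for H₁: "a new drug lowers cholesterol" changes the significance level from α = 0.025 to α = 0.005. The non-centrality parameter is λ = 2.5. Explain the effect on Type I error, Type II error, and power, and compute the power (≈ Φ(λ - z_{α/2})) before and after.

Decreasing α from 0.025 to 0.005:
• Type I error rate decreases (α is the Type I rate by definition).
• Critical value moves from z_{α/2} = 2.241 to 2.807, so power = Φ(λ - z_{α/2}) goes from Φ(2.5 - 2.241) = 0.602 to Φ(2.5 - 2.807) = 0.379.
• Type II error rate β = 1 - power therefore increases (0.398 → 0.621).
Appropriate when false positives are costly — here, approving an ineffective drug — patients take a useless medication and may skip effective alternatives.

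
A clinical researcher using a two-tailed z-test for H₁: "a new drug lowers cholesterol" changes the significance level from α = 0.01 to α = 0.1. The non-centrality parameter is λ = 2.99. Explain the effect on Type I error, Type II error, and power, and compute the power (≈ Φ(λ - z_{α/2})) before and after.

Increasing α from 0.01 to 0.1:
• Type I error rate increases (α is the Type I rate by definition).
• Critical value moves from z_{α/2} = 2.576 to 1.645, so power = Φ(λ - z_{α/2}) goes from Φ(2.99 - 2.576) = 0.661 to Φ(2.99 - 1.645) = 0.911.
• Type II error rate β = 1 - power therefore decreases (0.339 → 0.089).
Appropriate when false negatives are costly — here, shelving an effective drug — patients miss out on a treatment that would have helped.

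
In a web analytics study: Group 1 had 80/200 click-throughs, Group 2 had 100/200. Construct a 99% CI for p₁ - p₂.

p̂₁ = 0.4, p̂₂ = 0.5. Difference = -0.1. CI = (-0.228, 0.028)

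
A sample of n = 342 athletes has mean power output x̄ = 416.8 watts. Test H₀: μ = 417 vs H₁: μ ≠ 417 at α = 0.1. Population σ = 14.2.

z = (x̄ - μ₀)/(σ/√n) = (416.8 - 417)/(14.2/√342) = -0.26. Critical value: ±1.645. Since |-0.26| ≤ 1.645, Fail to reject H₀.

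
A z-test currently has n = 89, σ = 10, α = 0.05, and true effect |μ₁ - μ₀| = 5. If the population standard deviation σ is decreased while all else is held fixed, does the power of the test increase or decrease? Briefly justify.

Power increases: a smaller σ shrinks the standard error σ/√n, moving the sampling distribution under H₁ further from the critical value.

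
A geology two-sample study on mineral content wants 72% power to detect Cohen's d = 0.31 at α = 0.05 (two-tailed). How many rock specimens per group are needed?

z_{α/2} = 1.96, z_β = Φ⁻¹(0.72) = 0.583. For small effect (d = 0.31): n per group = 2(z_{α/2} + z_β)²/d² = 2(1.96 + 0.583)²/0.31² = 134.6 → 135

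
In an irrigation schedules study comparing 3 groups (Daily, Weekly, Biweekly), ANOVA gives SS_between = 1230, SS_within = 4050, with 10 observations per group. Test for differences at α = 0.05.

df_between = 2, df_within = 27. F = MS_between/MS_within = 615.0/150.0 = 4.1. F_crit ≈ 3.354. Reject H₀. At least one mean differs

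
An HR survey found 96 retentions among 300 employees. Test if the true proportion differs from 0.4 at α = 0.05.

p̂ = 0.32, p₀ = 0.4. z = (p̂ - p₀)/√(p₀(1-p₀)/n) = -2.828. Critical: ±1.96. Reject H₀.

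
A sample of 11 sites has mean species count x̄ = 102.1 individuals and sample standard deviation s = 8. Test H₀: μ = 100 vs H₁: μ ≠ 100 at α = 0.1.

t = (x̄ - μ₀)/(s/√n) = (102.1 - 100)/(8/√11) = 0.871. df = 10, critical t = ±1.812. Fail to reject H₀.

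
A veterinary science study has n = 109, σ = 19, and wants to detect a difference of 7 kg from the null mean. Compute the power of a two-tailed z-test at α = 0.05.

SE = σ/√n = 19/√109 = 1.82. Non-centrality λ = d/SE = 7/1.82 = 3.846. Power ≈ Φ(λ - z_{α/2}) = Φ(3.846 - 1.96) = Φ(1.886) = 0.97.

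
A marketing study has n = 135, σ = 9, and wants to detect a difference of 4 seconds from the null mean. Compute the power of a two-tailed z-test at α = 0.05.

SE = σ/√n = 9/√135 = 0.775. Non-centrality λ = d/SE = 4/0.775 = 5.164. Power ≈ Φ(λ - z_{α/2}) = Φ(5.164 - 1.96) = Φ(3.204) = 0.999.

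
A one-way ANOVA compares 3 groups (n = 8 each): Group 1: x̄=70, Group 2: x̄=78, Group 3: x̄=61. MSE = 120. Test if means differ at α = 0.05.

Grand mean = 69.67. SS_between = 1157.33, MS_between = 578.67. F = 4.822, F_crit ≈ 3.467. Reject H₀.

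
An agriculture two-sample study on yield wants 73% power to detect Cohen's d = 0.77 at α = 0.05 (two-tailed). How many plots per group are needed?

z_{α/2} = 1.96, z_β = Φ⁻¹(0.73) = 0.613. For medium effect (d = 0.77): n per group = 2(z_{α/2} + z_β)²/d² = 2(1.96 + 0.613)²/0.77² = 22.3 → 23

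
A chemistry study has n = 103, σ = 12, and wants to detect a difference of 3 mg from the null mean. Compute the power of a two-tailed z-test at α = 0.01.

SE = σ/√n = 12/√103 = 1.182. Non-centrality λ = d/SE = 3/1.182 = 2.537. Power ≈ Φ(λ - z_{α/2}) = Φ(2.537 - 2.576) = Φ(-0.039) = 0.485.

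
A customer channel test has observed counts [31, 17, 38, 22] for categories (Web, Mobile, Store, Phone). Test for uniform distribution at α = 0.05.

Expected = 27 each. χ² = Σ(O-E)²/E = 9.704. df = 3, critical value = 7.815. Reject H₀.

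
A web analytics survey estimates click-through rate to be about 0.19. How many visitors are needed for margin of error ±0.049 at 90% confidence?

n = z²p(1-p)/E² = 1.645²×0.19×0.81/0.049² = 173.5 → n = 174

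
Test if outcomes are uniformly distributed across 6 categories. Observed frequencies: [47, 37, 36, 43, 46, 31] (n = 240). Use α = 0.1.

Expected = 40 each. χ² = Σ(O-E)²/E = 5.0. df = 5, critical value = 9.236. Fail to reject H₀.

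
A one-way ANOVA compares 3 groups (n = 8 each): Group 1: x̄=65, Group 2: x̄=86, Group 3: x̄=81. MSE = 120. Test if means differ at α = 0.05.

Grand mean = 77.33. SS_between = 1925.33, MS_between = 962.67. F = 8.022, F_crit ≈ 3.467. Reject H₀.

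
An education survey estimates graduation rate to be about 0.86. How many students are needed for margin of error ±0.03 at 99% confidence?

n = z²p(1-p)/E² = 2.576²×0.86×0.14/0.03² = 887.7 → n = 888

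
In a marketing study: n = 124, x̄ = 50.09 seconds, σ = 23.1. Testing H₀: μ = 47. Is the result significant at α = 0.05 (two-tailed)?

z = (50.09 - 47)/(23.1/√124) = 1.49. Since |z| ≤ 1.96, not significant at α = 0.05.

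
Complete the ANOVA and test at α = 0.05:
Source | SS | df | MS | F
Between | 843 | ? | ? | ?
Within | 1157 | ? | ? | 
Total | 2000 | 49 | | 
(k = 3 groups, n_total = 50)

df_between = 2, df_within = 47. MS_between = 421.5, MS_within = 24.62. F = 17.122, F_crit ≈ 3.195. Reject H₀.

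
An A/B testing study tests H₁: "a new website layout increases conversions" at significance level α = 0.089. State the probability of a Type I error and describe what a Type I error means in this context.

P(Type I error) = α = 0.089. A Type I error is rejecting H₀ when H₀ is actually true (false positive) — here, concluding that a new website layout increases conversions when in fact this is not the case. Consequence: rolling out a layout that doesn't actually help — wasted engineering effort.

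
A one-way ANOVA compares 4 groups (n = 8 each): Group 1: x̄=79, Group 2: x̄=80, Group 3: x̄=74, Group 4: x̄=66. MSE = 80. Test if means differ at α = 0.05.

Grand mean = 74.75. SS_between = 982.0, MS_between = 327.33. F = 4.092, F_crit ≈ 2.947. Reject H₀.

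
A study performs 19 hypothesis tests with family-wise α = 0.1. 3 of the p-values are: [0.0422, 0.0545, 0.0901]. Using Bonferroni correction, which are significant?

Bonferroni α = 0.1/19 = 0.00526. None of the given p-values are significant.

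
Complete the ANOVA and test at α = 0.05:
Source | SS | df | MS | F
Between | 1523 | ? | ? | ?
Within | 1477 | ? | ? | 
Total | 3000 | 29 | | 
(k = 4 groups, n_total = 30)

df_between = 3, df_within = 26. MS_between = 507.67, MS_within = 56.81. F = 8.937, F_crit ≈ 2.975. Reject H₀.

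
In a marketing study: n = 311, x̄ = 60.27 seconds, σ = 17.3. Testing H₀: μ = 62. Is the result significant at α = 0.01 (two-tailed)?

z = (60.27 - 62)/(17.3/√311) = -1.764. Since |z| ≤ 2.576, not significant at α = 0.01.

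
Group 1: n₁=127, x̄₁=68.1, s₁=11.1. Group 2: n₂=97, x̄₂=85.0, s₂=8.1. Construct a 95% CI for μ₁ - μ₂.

Difference = -16.9. SE = √(11.1²/127 + 8.1²/97) = 1.283. CI = (-19.42, -14.38)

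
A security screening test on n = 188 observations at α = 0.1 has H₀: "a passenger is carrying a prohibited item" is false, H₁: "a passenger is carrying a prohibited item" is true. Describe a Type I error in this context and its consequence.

Type I error: rejecting H₀ when it is true — concluding that a passenger is carrying a prohibited item when in fact it is not. Consequence: detaining an innocent passenger — delay and inconvenience.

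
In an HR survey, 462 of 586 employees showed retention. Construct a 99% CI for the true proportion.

p̂ = 0.788. CI = p̂ ± z*√(p̂(1-p̂)/n) = (0.745, 0.832)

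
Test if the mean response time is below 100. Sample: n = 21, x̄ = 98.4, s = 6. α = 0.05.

t = (98.4 - 100)/(6/√21) = -1.222, df = 20. Critical t = -1.725. Fail to reject H₀.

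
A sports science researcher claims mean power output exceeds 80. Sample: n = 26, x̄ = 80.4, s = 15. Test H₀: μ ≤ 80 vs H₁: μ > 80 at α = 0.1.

t = (80.4 - 80)/(15/√26) = 0.136, df = 25. Critical t = 1.316. Fail to reject H₀.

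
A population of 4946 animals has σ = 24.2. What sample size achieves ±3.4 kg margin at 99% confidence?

Without FPC: n₀ = (2.576×24.2/3.4)² = 336.174. With FPC: n = n₀N/(n₀+N-1) = 314.8 → n = 315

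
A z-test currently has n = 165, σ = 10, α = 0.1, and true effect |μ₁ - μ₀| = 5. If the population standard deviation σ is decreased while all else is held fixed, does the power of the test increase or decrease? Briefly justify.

Power increases: a smaller σ shrinks the standard error σ/√n, moving the sampling distribution under H₁ further from the critical value.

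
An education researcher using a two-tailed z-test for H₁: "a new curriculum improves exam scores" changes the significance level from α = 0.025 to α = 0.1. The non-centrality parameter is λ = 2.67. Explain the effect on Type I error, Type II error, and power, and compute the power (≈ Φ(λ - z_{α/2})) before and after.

Increasing α from 0.025 to 0.1:
• Type I error rate increases (α is the Type I rate by definition).
• Critical value moves from z_{α/2} = 2.241 to 1.645, so power = Φ(λ - z_{α/2}) goes from Φ(2.67 - 2.241) = 0.666 to Φ(2.67 - 1.645) = 0.847.
• Type II error rate β = 1 - power therefore decreases (0.334 → 0.153).
Appropriate when false negatives are costly — here, keeping the old curriculum when the new one would have helped students.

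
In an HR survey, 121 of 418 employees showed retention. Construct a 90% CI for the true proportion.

p̂ = 0.289. CI = p̂ ± z*√(p̂(1-p̂)/n) = (0.253, 0.326)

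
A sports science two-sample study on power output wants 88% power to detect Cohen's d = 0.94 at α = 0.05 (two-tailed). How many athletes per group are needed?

z_{α/2} = 1.96, z_β = Φ⁻¹(0.88) = 1.175. For large effect (d = 0.94): n per group = 2(z_{α/2} + z_β)²/d² = 2(1.96 + 1.175)²/0.94² = 22.2 → 23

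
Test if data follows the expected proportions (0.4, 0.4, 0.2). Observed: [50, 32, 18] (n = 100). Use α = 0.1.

Expected: [40.0, 40.0, 20.0]. χ² = 4.3. df = 2, critical = 4.605. Fail to reject H₀.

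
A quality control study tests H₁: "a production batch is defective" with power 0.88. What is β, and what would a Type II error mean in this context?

β = 1 - power = 1 - 0.88 = 0.12. A Type II error is failing to reject H₀ when H₀ is false (false negative) — here, failing to conclude that a production batch is defective when in fact it is true. Consequence: shipping a defective batch — faulty products reach customers.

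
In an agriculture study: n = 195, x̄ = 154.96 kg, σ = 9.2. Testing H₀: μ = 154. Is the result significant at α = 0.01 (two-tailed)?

z = (154.96 - 154)/(9.2/√195) = 1.457. Since |z| ≤ 2.576, not significant at α = 0.01.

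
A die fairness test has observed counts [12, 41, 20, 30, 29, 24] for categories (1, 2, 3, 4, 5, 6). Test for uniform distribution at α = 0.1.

Expected = 26 each. χ² = Σ(O-E)²/E = 18.692. df = 5, critical value = 9.236. Reject H₀.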